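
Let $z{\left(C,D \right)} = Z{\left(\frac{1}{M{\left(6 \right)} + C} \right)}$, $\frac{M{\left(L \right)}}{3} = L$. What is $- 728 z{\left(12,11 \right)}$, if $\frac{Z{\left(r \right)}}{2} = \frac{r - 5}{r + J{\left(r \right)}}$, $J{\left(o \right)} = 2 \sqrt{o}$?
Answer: $- \frac{30992}{17} + \frac{61984 \sqrt{30}}{17} \approx 18148.0$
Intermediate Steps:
$M{\left(L \right)} = 3 L$
$Z{\left(r \right)} = \frac{2 \left(-5 + r\right)}{r + 2 \sqrt{r}}$ ($Z{\left(r \right)} = 2 \frac{r - 5}{r + 2 \sqrt{r}} = 2 \frac{-5 + r}{r + 2 \sqrt{r}} = \frac{2 \left(-5 + r\right)}{r + 2 \sqrt{r}}$)
$z{\left(C,D \right)} = \frac{2 \left(-5 + \frac{1}{18 + C}\right)}{\frac{1}{18 + C} + 2 \sqrt{\frac{1}{18 + C}}}$ ($z{\left(C,D \right)} = \frac{2 \left(-5 + \frac{1}{3 \cdot 6 + C}\right)}{\frac{1}{3 \cdot 6 + C} + 2 \sqrt{\frac{1}{3 \cdot 6 + C}}} = \frac{2 \left(-5 + \frac{1}{18 + C}\right)}{\frac{1}{18 + C} + 2 \sqrt{\frac{1}{18 + C}}}$)
$- 728 z{\left(12,11 \right)} = - 728 \frac{2 \left(-89 - 60\right)}{1 + 2 \sqrt{\frac{1}{18 + 12}} \left(18 + 12\right)} = - 728 \frac{2 \left(-89 - 60\right)}{1 + 2 \sqrt{\frac{1}{30}} \cdot 30} = - 728 \cdot 2 \frac{1}{1 + 2 \sqrt{\frac{1}{30}} \cdot 30} \left(-149\right) = - 728 \cdot 2 \frac{1}{1 + 2 \frac{\sqrt{30}}{30} \cdot 30} \left(-149\right) = - 728 \cdot 2 \frac{1}{1 + 2 \sqrt{30}} \left(-149\right) = - 728 \left(- \frac{298}{1 + 2 \sqrt{30}}\right) = \frac{216944}{1 + 2 \sqrt{30}}$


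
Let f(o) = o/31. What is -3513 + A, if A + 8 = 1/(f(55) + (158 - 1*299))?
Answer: -15196667/4316 ≈ -3521.0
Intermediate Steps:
f(o) = o/31 (f(o) = o*(1/31) = o/31)
A = -34559/4316 (A = -8 + 1/((1/31)*55 + (158 - 1*299)) = -8 + 1/(55/31 + (158 - 299)) = -8 + 1/(55/31 - 141) = -8 + 1/(-4316/31) = -8 - 31/4316 = -34559/4316 ≈ -8.0072)
-3513 + A = -3513 - 34559/4316 = -15196667/4316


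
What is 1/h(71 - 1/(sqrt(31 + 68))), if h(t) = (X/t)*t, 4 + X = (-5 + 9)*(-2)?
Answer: -1/12 ≈ -0.083333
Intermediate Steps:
X = -12 (X = -4 + (-5 + 9)*(-2) = -4 + 4*(-2) = -4 - 8 = -12)
h(t) = -12 (h(t) = (-12/t)*t = -12)
1/h(71 - 1/(sqrt(31 + 68))) = 1/(-12) = -1/12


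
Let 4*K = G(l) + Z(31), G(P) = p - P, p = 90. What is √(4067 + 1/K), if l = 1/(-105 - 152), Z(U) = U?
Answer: √983292280053/15549 ≈ 63.773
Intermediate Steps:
l = -1/257 (l = 1/(-257) = -1/257 ≈ -0.0038911)
G(P) = 90 - P
K = 15549/514 (K = ((90 - 1*(-1/257)) + 31)/4 = ((90 + 1/257) + 31)/4 = (23131/257 + 31)/4 = (¼)*(31098/257) = 15549/514 ≈ 30.251)
√(4067 + 1/K) = √(4067 + 1/(15549/514)) = √(4067 + 514/15549) = √(63238297/15549) = √983292280053/15549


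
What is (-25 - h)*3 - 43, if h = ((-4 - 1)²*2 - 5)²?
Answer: -6193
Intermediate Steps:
h = 2025 (h = ((-5)²*2 - 5)² = (25*2 - 5)² = (50 - 5)² = 45² = 2025)
(-25 - h)*3 - 43 = (-25 - 1*2025)*3 - 43 = (-25 - 2025)*3 - 43 = -2050*3 - 43 = -6150 - 43 = -6193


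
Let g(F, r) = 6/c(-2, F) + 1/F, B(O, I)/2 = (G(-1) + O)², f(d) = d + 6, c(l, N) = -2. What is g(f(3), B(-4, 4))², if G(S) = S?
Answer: 676/81 ≈ 8.3457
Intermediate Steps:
f(d) = 6 + d
B(O, I) = 2*(-1 + O)²
g(F, r) = -3 + 1/F (g(F, r) = 6/(-2) + 1/F = 6*(-½) + 1/F = -3 + 1/F)
g(f(3), B(-4, 4))² = (-3 + 1/(6 + 3))² = (-3 + 1/9)² = (-3 + ⅑)² = (-26/9)² = 676/81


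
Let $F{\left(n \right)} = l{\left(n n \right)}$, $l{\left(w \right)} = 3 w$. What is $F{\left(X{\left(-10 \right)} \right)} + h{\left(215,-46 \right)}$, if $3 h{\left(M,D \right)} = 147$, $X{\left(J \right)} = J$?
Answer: $349$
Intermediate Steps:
$F{\left(n \right)} = 3 n^{2}$ ($F{\left(n \right)} = 3 n n = 3 n^{2}$)
$h{\left(M,D \right)} = 49$ ($h{\left(M,D \right)} = \frac{1}{3} \cdot 147 = 49$)
$F{\left(X{\left(-10 \right)} \right)} + h{\left(215,-46 \right)} = 3 \left(-10\right)^{2} + 49 = 3 \cdot 100 + 49 = 300 + 49 = 349$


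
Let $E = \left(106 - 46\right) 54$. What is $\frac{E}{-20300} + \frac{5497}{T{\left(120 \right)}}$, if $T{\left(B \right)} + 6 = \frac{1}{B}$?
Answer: $- \frac{669651078}{729785} \approx -917.6$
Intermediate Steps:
$T{\left(B \right)} = -6 + \frac{1}{B}$
$E = 3240$ ($E = 60 \cdot 54 = 3240$)
$\frac{E}{-20300} + \frac{5497}{T{\left(120 \right)}} = \frac{3240}{-20300} + \frac{5497}{-6 + \frac{1}{120}} = 3240 \left(- \frac{1}{20300}\right) + \frac{5497}{-6 + \frac{1}{120}} = - \frac{162}{1015} + \frac{5497}{- \frac{719}{120}} = - \frac{162}{1015} + 5497 \left(- \frac{120}{719}\right) = - \frac{162}{1015} - \frac{659640}{719} = - \frac{669651078}{729785}$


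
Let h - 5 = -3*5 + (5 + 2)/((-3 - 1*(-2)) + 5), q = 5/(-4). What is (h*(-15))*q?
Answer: -2475/16 ≈ -154.69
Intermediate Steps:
q = -5/4 (q = 5*(-¼) = -5/4 ≈ -1.2500)
h = -33/4 (h = 5 + (-3*5 + (5 + 2)/((-3 - 1*(-2)) + 5)) = 5 + (-15 + 7/((-3 + 2) + 5)) = 5 + (-15 + 7/(-1 + 5)) = 5 + (-15 + 7/4) = 5 - 53/4 = -33/4 ≈ -8.2500)
(h*(-15))*q = -33/4*(-15)*(-5/4) = (495/4)*(-5/4) = -2475/16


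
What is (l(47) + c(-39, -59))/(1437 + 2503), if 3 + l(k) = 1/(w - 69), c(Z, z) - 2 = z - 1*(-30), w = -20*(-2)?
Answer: -871/114260 ≈ -0.0076230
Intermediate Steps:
w = 40
c(Z, z) = 32 + z (c(Z, z) = 2 + (z - 1*(-30)) = 2 + (z + 30) = 2 + (30 + z) = 32 + z)
l(k) = -88/29 (l(k) = -3 + 1/(40 - 69) = -3 + 1/(-29) = -3 - 1/29 = -88/29)
(l(47) + c(-39, -59))/(1437 + 2503) = (-88/29 + (32 - 59))/(1437 + 2503) = (-88/29 - 27)/3940 = -871/29*1/3940 = -871/114260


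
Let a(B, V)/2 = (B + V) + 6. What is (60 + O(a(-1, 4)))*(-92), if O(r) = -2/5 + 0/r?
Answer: -27416/5 ≈ -5483.2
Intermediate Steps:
a(B, V) = 12 + 2*B + 2*V (a(B, V) = 2*((B + V) + 6) = 2*(6 + B + V) = 12 + 2*B + 2*V)
O(r) = -⅖ (O(r) = -2*⅕ + 0 = -⅖ + 0 = -⅖)
(60 + O(a(-1, 4)))*(-92) = (60 - ⅖)*(-92) = (298/5)*(-92) = -27416/5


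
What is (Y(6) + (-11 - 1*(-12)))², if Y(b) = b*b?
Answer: 1369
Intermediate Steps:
Y(b) = b²
(Y(6) + (-11 - 1*(-12)))² = (6² + (-11 - 1*(-12)))² = (36 + (-11 + 12))² = (36 + 1)² = 37² = 1369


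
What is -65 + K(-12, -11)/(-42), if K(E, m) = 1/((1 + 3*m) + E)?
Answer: -120119/1848 ≈ -65.000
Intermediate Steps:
K(E, m) = 1/(1 + E + 3*m)
-65 + K(-12, -11)/(-42) = -65 + 1/((-42)*(1 - 12 + 3*(-11))) = -65 - 1/(42*(1 - 12 - 33)) = -65 - 1/42/(-44) = -65 - 1/42*(-1/44) = -65 + 1/1848 = -120119/1848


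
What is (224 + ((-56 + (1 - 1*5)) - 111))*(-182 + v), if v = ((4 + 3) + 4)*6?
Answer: -6148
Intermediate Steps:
v = 66 (v = (7 + 4)*6 = 11*6 = 66)
(224 + ((-56 + (1 - 1*5)) - 111))*(-182 + v) = (224 + ((-56 + (1 - 1*5)) - 111))*(-182 + 66) = (224 + ((-56 + (1 - 5)) - 111))*(-116) = (224 + ((-56 - 4) - 111))*(-116) = (224 + (-60 - 111))*(-116) = (224 - 171)*(-116) = 53*(-116) = -6148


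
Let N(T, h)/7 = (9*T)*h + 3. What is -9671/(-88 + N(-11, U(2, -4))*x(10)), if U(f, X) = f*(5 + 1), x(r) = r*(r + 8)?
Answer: 9671/1493188 ≈ 0.0064767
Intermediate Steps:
x(r) = r*(8 + r)
U(f, X) = 6*f (U(f, X) = f*6 = 6*f)
N(T, h) = 21 + 63*T*h (N(T, h) = 7*((9*T)*h + 3) = 7*(9*T*h + 3) = 7*(3 + 9*T*h) = 21 + 63*T*h)
-9671/(-88 + N(-11, U(2, -4))*x(10)) = -9671/(-88 + (21 + 63*(-11)*(6*2))*(10*(8 + 10))) = -9671/(-88 + (21 + 63*(-11)*12)*(10*18)) = -9671/(-88 + (21 - 8316)*180) = -9671/(-88 - 8295*180) = -9671/(-88 - 1493100) = -9671/(-1493188) = -9671*(-1/1493188) = 9671/1493188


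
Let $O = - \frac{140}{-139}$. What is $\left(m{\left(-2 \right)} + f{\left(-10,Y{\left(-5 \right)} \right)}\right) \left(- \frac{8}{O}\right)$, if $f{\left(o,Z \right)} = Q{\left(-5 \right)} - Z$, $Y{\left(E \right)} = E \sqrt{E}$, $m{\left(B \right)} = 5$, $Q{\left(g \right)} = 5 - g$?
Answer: $- \frac{834}{7} - \frac{278 i \sqrt{5}}{7} \approx -119.14 - 88.804 i$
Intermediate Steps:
$O = \frac{140}{139}$ ($O = \left(-140\right) \left(- \frac{1}{139}\right) = \frac{140}{139} \approx 1.0072$)
$Y{\left(E \right)} = E^{\frac{3}{2}}$
$f{\left(o,Z \right)} = 10 - Z$ ($f{\left(o,Z \right)} = \left(5 - -5\right) - Z = \left(5 + 5\right) - Z = 10 - Z$)
$\left(m{\left(-2 \right)} + f{\left(-10,Y{\left(-5 \right)} \right)}\right) \left(- \frac{8}{O}\right) = \left(5 + \left(10 - \left(-5\right)^{\frac{3}{2}}\right)\right) \left(- \frac{8}{\frac{140}{139}}\right) = \left(5 + \left(10 - - 5 i \sqrt{5}\right)\right) \left(\left(-8\right) \frac{139}{140}\right) = \left(5 + \left(10 + 5 i \sqrt{5}\right)\right) \left(- \frac{278}{35}\right) = \left(15 + 5 i \sqrt{5}\right) \left(- \frac{278}{35}\right) = - \frac{834}{7} - \frac{278 i \sqrt{5}}{7}$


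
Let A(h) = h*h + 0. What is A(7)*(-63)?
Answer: -3087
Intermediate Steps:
A(h) = h**2 (A(h) = h**2 + 0 = h**2)
A(7)*(-63) = 7**2*(-63) = 49*(-63) = -3087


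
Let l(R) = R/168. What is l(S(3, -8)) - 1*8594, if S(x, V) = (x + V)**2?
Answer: -1443767/168 ≈ -8593.8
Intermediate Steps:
S(x, V) = (V + x)**2
l(R) = R/168 (l(R) = R*(1/168) = R/168)
l(S(3, -8)) - 1*8594 = (-8 + 3)**2/168 - 1*8594 = (1/168)*(-5)**2 - 8594 = (1/168)*25 - 8594 = 25/168 - 8594 = -1443767/168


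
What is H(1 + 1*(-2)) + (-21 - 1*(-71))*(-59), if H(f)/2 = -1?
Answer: -2952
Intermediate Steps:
H(f) = -2 (H(f) = 2*(-1) = -2)
H(1 + 1*(-2)) + (-21 - 1*(-71))*(-59) = -2 + (-21 - 1*(-71))*(-59) = -2 + (-21 + 71)*(-59) = -2 + 50*(-59) = -2 - 2950 = -2952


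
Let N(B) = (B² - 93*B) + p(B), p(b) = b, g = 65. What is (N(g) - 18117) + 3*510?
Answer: -18342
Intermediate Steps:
N(B) = B² - 92*B (N(B) = (B² - 93*B) + B = B² - 92*B)
(N(g) - 18117) + 3*510 = (65*(-92 + 65) - 18117) + 3*510 = (65*(-27) - 18117) + 1530 = (-1755 - 18117) + 1530 = -19872 + 1530 = -18342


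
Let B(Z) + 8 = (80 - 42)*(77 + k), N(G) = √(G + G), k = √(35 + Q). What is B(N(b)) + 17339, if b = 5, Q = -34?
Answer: 20295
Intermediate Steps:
k = 1 (k = √(35 - 34) = √1 = 1)
N(G) = √2*√G (N(G) = √(2*G) = √2*√G)
B(Z) = 2956 (B(Z) = -8 + (80 - 42)*(77 + 1) = -8 + 38*78 = -8 + 2964 = 2956)
B(N(b)) + 17339 = 2956 + 17339 = 20295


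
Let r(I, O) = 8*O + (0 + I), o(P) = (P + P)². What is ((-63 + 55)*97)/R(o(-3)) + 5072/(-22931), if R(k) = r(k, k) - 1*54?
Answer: -9581948/3095685 ≈ -3.0953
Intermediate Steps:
o(P) = 4*P² (o(P) = (2*P)² = 4*P²)
r(I, O) = I + 8*O (r(I, O) = 8*O + I = I + 8*O)
R(k) = -54 + 9*k (R(k) = (k + 8*k) - 1*54 = 9*k - 54 = -54 + 9*k)
((-63 + 55)*97)/R(o(-3)) + 5072/(-22931) = ((-63 + 55)*97)/(-54 + 9*(4*(-3)²)) + 5072/(-22931) = (-8*97)/(-54 + 9*(4*9)) + 5072*(-1/22931) = -776/(-54 + 9*36) - 5072/22931 = -776/(-54 + 324) - 5072/22931 = -776/270 - 5072/22931 = -776*1/270 - 5072/22931 = -388/135 - 5072/22931 = -9581948/3095685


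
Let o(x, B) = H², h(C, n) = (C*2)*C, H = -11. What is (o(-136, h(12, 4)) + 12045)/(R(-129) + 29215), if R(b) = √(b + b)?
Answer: 355429690/853516483 - 12166*I*√258/853516483 ≈ 0.41643 - 0.00022895*I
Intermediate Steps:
h(C, n) = 2*C² (h(C, n) = (2*C)*C = 2*C²)
R(b) = √2*√b (R(b) = √(2*b) = √2*√b)
o(x, B) = 121 (o(x, B) = (-11)² = 121)
(o(-136, h(12, 4)) + 12045)/(R(-129) + 29215) = (121 + 12045)/(√2*√(-129) + 29215) = 12166/(√2*(I*√129) + 29215) = 12166/(I*√258 + 29215) = 12166/(29215 + I*√258)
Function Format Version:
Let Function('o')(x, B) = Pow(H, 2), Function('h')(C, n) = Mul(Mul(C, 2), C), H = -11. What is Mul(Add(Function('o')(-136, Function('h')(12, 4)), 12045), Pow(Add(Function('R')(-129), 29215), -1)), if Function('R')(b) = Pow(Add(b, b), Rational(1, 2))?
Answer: Add(Rational(355429690, 853516483), Mul(Rational(-12166, 853516483), I, Pow(258, Rational(1, 2)))) ≈ Add(0.41643, Mul(-0.00022895, I))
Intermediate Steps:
Function('h')(C, n) = Mul(2, Pow(C, 2)) (Function('h')(C, n) = Mul(Mul(2, C), C) = Mul(2, Pow(C, 2)))
Function('R')(b) = Mul(Pow(2, Rational(1, 2)), Pow(b, Rational(1, 2))) (Function('R')(b) = Pow(Mul(2, b), Rational(1, 2)) = Mul(Pow(2, Rational(1, 2)), Pow(b, Rational(1, 2))))
Function('o')(x, B) = 121 (Function('o')(x, B) = Pow(-11, 2) = 121)
Mul(Add(Function('o')(-136, Function('h')(12, 4)), 12045), Pow(Add(Function('R')(-129), 29215), -1)) = Mul(Add(121, 12045), Pow(Add(Mul(Pow(2, Rational(1, 2)), Pow(-129, Rational(1, 2))), 29215), -1)) = Mul(12166, Pow(Add(Mul(Pow(2, Rational(1, 2)), Mul(I, Pow(129, Rational(1, 2)))), 29215), -1)) = Mul(12166, Pow(Add(Mul(I, Pow(258, Rational(1, 2))), 29215), -1)) = Mul(12166, Pow(Add(29215, Mul(I, Pow(258, Rational(1, 2)))), -1))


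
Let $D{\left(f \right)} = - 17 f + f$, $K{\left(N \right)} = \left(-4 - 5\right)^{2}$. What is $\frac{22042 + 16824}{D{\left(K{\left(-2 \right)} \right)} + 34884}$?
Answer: $\frac{19433}{16794} \approx 1.1571$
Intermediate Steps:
$K{\left(N \right)} = 81$ ($K{\left(N \right)} = \left(-9\right)^{2} = 81$)
$D{\left(f \right)} = - 16 f$
$\frac{22042 + 16824}{D{\left(K{\left(-2 \right)} \right)} + 34884} = \frac{22042 + 16824}{\left(-16\right) 81 + 34884} = \frac{38866}{-1296 + 34884} = \frac{38866}{33588} = 38866 \cdot \frac{1}{33588} = \frac{19433}{16794}$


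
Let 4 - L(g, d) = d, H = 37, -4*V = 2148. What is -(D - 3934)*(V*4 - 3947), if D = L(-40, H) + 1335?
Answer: -16042040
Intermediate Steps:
V = -537 (V = -¼*2148 = -537)
L(g, d) = 4 - d
D = 1302 (D = (4 - 1*37) + 1335 = (4 - 37) + 1335 = -33 + 1335 = 1302)
-(D - 3934)*(V*4 - 3947) = -(1302 - 3934)*(-537*4 - 3947) = -(-2632)*(-2148 - 3947) = -(-2632)*(-6095) = -1*16042040 = -16042040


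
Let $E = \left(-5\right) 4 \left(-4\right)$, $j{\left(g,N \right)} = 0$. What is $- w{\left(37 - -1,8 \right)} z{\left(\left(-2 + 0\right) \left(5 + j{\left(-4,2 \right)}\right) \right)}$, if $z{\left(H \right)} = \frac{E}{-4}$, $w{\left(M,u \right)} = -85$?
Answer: $-1700$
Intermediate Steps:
$E = 80$ ($E = \left(-20\right) \left(-4\right) = 80$)
$z{\left(H \right)} = -20$ ($z{\left(H \right)} = \frac{80}{-4} = 80 \left(- \frac{1}{4}\right) = -20$)
$- w{\left(37 - -1,8 \right)} z{\left(\left(-2 + 0\right) \left(5 + j{\left(-4,2 \right)}\right) \right)} = - \left(-85\right) \left(-20\right) = \left(-1\right) 1700 = -1700$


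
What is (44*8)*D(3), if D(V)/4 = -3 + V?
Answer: 0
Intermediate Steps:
D(V) = -12 + 4*V (D(V) = 4*(-3 + V) = -12 + 4*V)
(44*8)*D(3) = (44*8)*(-12 + 4*3) = 352*(-12 + 12) = 352*0 = 0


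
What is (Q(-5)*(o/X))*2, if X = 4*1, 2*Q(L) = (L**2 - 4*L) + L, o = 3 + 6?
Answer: 90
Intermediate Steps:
o = 9
Q(L) = L**2/2 - 3*L/2 (Q(L) = ((L**2 - 4*L) + L)/2 = (L**2 - 3*L)/2 = L**2/2 - 3*L/2)
X = 4
(Q(-5)*(o/X))*2 = (((1/2)*(-5)*(-3 - 5))*(9/4))*2 = (((1/2)*(-5)*(-8))*(9*(1/4)))*2 = (20*(9/4))*2 = 45*2 = 90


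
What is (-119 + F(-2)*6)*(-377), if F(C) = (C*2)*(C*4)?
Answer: -27521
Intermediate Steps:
F(C) = 8*C² (F(C) = (2*C)*(4*C) = 8*C²)
(-119 + F(-2)*6)*(-377) = (-119 + (8*(-2)²)*6)*(-377) = (-119 + (8*4)*6)*(-377) = (-119 + 32*6)*(-377) = (-119 + 192)*(-377) = 73*(-377) = -27521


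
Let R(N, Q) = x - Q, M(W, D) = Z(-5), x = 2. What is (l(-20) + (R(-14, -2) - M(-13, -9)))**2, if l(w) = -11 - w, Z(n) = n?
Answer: 324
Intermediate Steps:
M(W, D) = -5
R(N, Q) = 2 - Q
(l(-20) + (R(-14, -2) - M(-13, -9)))**2 = ((-11 - 1*(-20)) + ((2 - 1*(-2)) - 1*(-5)))**2 = ((-11 + 20) + ((2 + 2) + 5))**2 = (9 + (4 + 5))**2 = (9 + 9)**2 = 18**2 = 324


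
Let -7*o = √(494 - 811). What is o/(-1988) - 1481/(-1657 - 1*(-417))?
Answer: 1481/1240 + I*√317/13916 ≈ 1.1944 + 0.0012794*I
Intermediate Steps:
o = -I*√317/7 (o = -√(494 - 811)/7 = -I*√317/7 ≈ -2.5435*I)
o/(-1988) - 1481/(-1657 - 1*(-417)) = -I*√317/7/(-1988) - 1481/(-1657 - 1*(-417)) = -I*√317/7*(-1/1988) - 1481/(-1657 + 417) = I*√317/13916 - 1481/(-1240) = I*√317/13916 - 1481*(-1/1240) = I*√317/13916 + 1481/1240 = 1481/1240 + I*√317/13916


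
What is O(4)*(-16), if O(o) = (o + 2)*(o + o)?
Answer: -768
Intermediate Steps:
O(o) = 2*o*(2 + o) (O(o) = (2 + o)*(2*o) = 2*o*(2 + o))
O(4)*(-16) = (2*4*(2 + 4))*(-16) = (2*4*6)*(-16) = 48*(-16) = -768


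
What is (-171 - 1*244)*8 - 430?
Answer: -3750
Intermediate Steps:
(-171 - 1*244)*8 - 430 = (-171 - 244)*8 - 430 = -415*8 - 430 = -3320 - 430 = -3750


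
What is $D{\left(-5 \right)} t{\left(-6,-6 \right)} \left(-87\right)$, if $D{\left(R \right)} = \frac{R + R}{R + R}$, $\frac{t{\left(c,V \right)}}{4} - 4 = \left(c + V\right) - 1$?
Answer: $3132$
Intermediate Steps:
$t{\left(c,V \right)} = 12 + 4 V + 4 c$ ($t{\left(c,V \right)} = 16 + 4 \left(\left(c + V\right) - 1\right) = 16 + 4 \left(\left(V + c\right) - 1\right) = 16 + 4 \left(-1 + V + c\right) = 16 + \left(-4 + 4 V + 4 c\right) = 12 + 4 V + 4 c$)
$D{\left(R \right)} = 1$ ($D{\left(R \right)} = \frac{2 R}{2 R} = 2 R \frac{1}{2 R} = 1$)
$D{\left(-5 \right)} t{\left(-6,-6 \right)} \left(-87\right) = 1 \left(12 + 4 \left(-6\right) + 4 \left(-6\right)\right) \left(-87\right) = 1 \left(12 - 24 - 24\right) \left(-87\right) = 1 \left(-36\right) \left(-87\right) = \left(-36\right) \left(-87\right) = 3132$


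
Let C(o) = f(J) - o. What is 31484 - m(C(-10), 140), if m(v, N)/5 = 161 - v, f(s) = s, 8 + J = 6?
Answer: 30719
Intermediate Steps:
J = -2 (J = -8 + 6 = -2)
C(o) = -2 - o
m(v, N) = 805 - 5*v (m(v, N) = 5*(161 - v) = 805 - 5*v)
31484 - m(C(-10), 140) = 31484 - (805 - 5*(-2 - 1*(-10))) = 31484 - (805 - 5*(-2 + 10)) = 31484 - (805 - 5*8) = 31484 - (805 - 40) = 31484 - 1*765 = 31484 - 765 = 30719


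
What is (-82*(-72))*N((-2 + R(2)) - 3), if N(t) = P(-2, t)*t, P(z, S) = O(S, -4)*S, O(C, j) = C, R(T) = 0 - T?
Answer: -2025072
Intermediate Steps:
R(T) = -T
P(z, S) = S² (P(z, S) = S*S = S²)
N(t) = t³ (N(t) = t²*t = t³)
(-82*(-72))*N((-2 + R(2)) - 3) = (-82*(-72))*((-2 - 1*2) - 3)³ = 5904*((-2 - 2) - 3)³ = 5904*(-4 - 3)³ = 5904*(-7)³ = 5904*(-343) = -2025072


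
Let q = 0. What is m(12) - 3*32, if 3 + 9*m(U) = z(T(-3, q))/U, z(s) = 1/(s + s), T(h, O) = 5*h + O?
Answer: -312121/3240 ≈ -96.334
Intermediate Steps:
T(h, O) = O + 5*h
z(s) = 1/(2*s)
m(U) = -⅓ - 1/(270*U) (m(U) = -⅓ + ((1/(2*(0 + 5*(-3))))/U)/9 = -⅓ + ((1/(2*(0 - 15)))/U)/9 = -⅓ + (((½)/(-15))/U)/9 = -⅓ + (((½)*(-1/15))/U)/9 = -⅓ + (-1/(30*U))/9 = -⅓ - 1/(270*U))
m(12) - 3*32 = (1/270)*(-1 - 90*12)/12 - 3*32 = (1/270)*(1/12)*(-1 - 1080) - 3*32 = (1/270)*(1/12)*(-1081) - 96 = -1081/3240 - 96 = -312121/3240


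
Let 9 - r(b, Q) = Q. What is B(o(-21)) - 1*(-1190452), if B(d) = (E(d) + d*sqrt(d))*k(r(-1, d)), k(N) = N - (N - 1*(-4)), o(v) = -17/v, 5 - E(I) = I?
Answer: 24999140/21 - 68*sqrt(357)/441 ≈ 1.1904e+6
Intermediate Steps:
r(b, Q) = 9 - Q
E(I) = 5 - I
k(N) = -4 (k(N) = N - (N + 4) = N - (4 + N) = N + (-4 - N) = -4)
B(d) = -20 - 4*d**(3/2) + 4*d (B(d) = ((5 - d) + d*sqrt(d))*(-4) = ((5 - d) + d**(3/2))*(-4) = (5 + d**(3/2) - d)*(-4) = -20 - 4*d**(3/2) + 4*d)
B(o(-21)) - 1*(-1190452) = (-20 - 4*17*sqrt(17)*(-1/(-21))**(3/2) + 4*(-17/(-21))) - 1*(-1190452) = (-20 - 4*17*sqrt(357)/441 + 4*(-17*(-1/21))) + 1190452 = (-20 - 68*sqrt(357)/441 + 4*(17/21)) + 1190452 = (-20 - 68*sqrt(357)/441 + 68/21) + 1190452 = (-352/21 - 68*sqrt(357)/441) + 1190452 = 24999140/21 - 68*sqrt(357)/441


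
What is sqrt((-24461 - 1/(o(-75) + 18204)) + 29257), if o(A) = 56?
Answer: 3*sqrt(44419965315)/9130 ≈ 69.253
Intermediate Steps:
sqrt((-24461 - 1/(o(-75) + 18204)) + 29257) = sqrt((-24461 - 1/(56 + 18204)) + 29257) = sqrt((-24461 - 1/18260) + 29257) = sqrt(-446657861/18260 + 29257) = sqrt(87574959/18260) = 3*sqrt(44419965315)/9130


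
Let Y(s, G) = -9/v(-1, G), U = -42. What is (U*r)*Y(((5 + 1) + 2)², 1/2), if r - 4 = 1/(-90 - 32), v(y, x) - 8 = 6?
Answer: 13149/122 ≈ 107.78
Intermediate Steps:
v(y, x) = 14 (v(y, x) = 8 + 6 = 14)
r = 487/122 (r = 4 + 1/(-90 - 32) = 4 + 1/(-122) = 4 - 1/122 = 487/122 ≈ 3.9918)
Y(s, G) = -9/14
(U*r)*Y(((5 + 1) + 2)², 1/2) = -42*487/122*(-9/14) = -10227/61*(-9/14) = 13149/122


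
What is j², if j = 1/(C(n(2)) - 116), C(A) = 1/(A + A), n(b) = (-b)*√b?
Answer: 64/(928 + √2)² ≈ 7.4090e-5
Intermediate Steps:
n(b) = -b^(3/2)
C(A) = 1/(2*A)
j = 1/(-116 - √2/8) (j = 1/(1/(2*((-2^(3/2)))) - 116) = 1/(1/(2*((-2*√2))) - 116) = 1/((-√2/4)/2 - 116) = 1/(-√2/8 - 116) = 1/(-116 - √2/8) ≈ -0.0086076)
j² = (-3712/430591 + 4*√2/430591)²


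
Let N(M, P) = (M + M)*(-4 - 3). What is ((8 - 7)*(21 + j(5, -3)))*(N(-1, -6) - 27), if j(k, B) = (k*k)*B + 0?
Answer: 702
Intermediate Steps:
j(k, B) = B*k² (j(k, B) = k²*B + 0 = B*k² + 0 = B*k²)
N(M, P) = -14*M (N(M, P) = (2*M)*(-7) = -14*M)
((8 - 7)*(21 + j(5, -3)))*(N(-1, -6) - 27) = ((8 - 7)*(21 - 3*5²))*(-14*(-1) - 27) = (1*(21 - 3*25))*(14 - 27) = (1*(21 - 75))*(-13) = (1*(-54))*(-13) = -54*(-13) = 702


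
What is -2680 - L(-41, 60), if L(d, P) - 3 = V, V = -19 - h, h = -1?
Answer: -2665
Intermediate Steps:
V = -18 (V = -19 - 1*(-1) = -19 + 1 = -18)
L(d, P) = -15 (L(d, P) = 3 - 18 = -15)
-2680 - L(-41, 60) = -2680 - 1*(-15) = -2680 + 15 = -2665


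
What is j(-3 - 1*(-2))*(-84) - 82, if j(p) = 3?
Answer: -334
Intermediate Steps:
j(-3 - 1*(-2))*(-84) - 82 = 3*(-84) - 82 = -252 - 82 = -334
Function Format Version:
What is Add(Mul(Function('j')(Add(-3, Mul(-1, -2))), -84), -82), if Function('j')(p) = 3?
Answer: -334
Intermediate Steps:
Add(Mul(Function('j')(Add(-3, Mul(-1, -2))), -84), -82) = Add(Mul(3, -84), -82) = Add(-252, -82) = -334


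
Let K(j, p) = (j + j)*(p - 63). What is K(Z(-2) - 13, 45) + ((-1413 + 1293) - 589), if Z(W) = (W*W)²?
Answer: -817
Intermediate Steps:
Z(W) = W⁴ (Z(W) = (W²)² = W⁴)
K(j, p) = 2*j*(-63 + p) (K(j, p) = (2*j)*(-63 + p) = 2*j*(-63 + p))
K(Z(-2) - 13, 45) + ((-1413 + 1293) - 589) = 2*((-2)⁴ - 13)*(-63 + 45) + ((-1413 + 1293) - 589) = 2*(16 - 13)*(-18) + (-120 - 589) = 2*3*(-18) - 709 = -108 - 709 = -817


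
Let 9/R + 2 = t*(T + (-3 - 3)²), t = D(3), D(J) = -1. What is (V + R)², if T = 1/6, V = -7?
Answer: 2745649/52441 ≈ 52.357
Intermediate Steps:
T = ⅙ ≈ 0.16667
t = -1
R = -54/229 (R = 9/(-2 - (⅙ + (-3 - 3)²)) = 9/(-2 - (⅙ + (-6)²)) = 9/(-2 - (⅙ + 36)) = 9/(-2 - 1*217/6) = 9/(-2 - 217/6) = 9/(-229/6) = 9*(-6/229) = -54/229 ≈ -0.23581)
(V + R)² = (-7 - 54/229)² = (-1657/229)² = 2745649/52441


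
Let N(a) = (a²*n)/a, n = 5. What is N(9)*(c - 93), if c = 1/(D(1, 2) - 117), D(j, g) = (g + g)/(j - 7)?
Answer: -1477440/353 ≈ -4185.4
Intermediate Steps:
D(j, g) = 2*g/(-7 + j) (D(j, g) = (2*g)/(-7 + j) = 2*g/(-7 + j))
c = -3/353 (c = 1/(2*2/(-7 + 1) - 117) = 1/(2*2/(-6) - 117) = 1/(2*2*(-⅙) - 117) = 1/(-⅔ - 117) = 1/(-353/3) = -3/353 ≈ -0.0084986)
N(a) = 5*a (N(a) = (a²*5)/a = (5*a²)/a = 5*a)
N(9)*(c - 93) = (5*9)*(-3/353 - 93) = 45*(-32832/353) = -1477440/353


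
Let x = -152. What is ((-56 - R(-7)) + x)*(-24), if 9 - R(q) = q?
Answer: 5376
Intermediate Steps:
R(q) = 9 - q
((-56 - R(-7)) + x)*(-24) = ((-56 - (9 - 1*(-7))) - 152)*(-24) = ((-56 - (9 + 7)) - 152)*(-24) = ((-56 - 1*16) - 152)*(-24) = ((-56 - 16) - 152)*(-24) = (-72 - 152)*(-24) = -224*(-24) = 5376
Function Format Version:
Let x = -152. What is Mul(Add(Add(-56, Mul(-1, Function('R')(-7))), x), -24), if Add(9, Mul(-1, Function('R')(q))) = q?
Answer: 5376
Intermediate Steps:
Function('R')(q) = Add(9, Mul(-1, q))
Mul(Add(Add(-56, Mul(-1, Function('R')(-7))), x), -24) = Mul(Add(Add(-56, Mul(-1, Add(9, Mul(-1, -7)))), -152), -24) = Mul(Add(Add(-56, Mul(-1, Add(9, 7))), -152), -24) = Mul(Add(Add(-56, Mul(-1, 16)), -152), -24) = Mul(Add(Add(-56, -16), -152), -24) = Mul(Add(-72, -152), -24) = Mul(-224, -24) = 5376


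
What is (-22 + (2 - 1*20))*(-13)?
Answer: 520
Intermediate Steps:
(-22 + (2 - 1*20))*(-13) = (-22 + (2 - 20))*(-13) = (-22 - 18)*(-13) = -40*(-13) = 520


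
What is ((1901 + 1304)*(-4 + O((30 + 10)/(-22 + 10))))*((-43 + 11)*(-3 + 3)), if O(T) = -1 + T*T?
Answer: 0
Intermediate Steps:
O(T) = -1 + T²
((1901 + 1304)*(-4 + O((30 + 10)/(-22 + 10))))*((-43 + 11)*(-3 + 3)) = ((1901 + 1304)*(-4 + (-1 + ((30 + 10)/(-22 + 10))²)))*((-43 + 11)*(-3 + 3)) = (3205*(-4 + (-1 + (40/(-12))²)))*(-32*0) = (3205*(-4 + (-1 + (40*(-1/12))²)))*0 = (3205*(-4 + (-1 + (-10/3)²)))*0 = (3205*(-4 + (-1 + 100/9)))*0 = (3205*(-4 + 91/9))*0 = (3205*(55/9))*0 = (176275/9)*0 = 0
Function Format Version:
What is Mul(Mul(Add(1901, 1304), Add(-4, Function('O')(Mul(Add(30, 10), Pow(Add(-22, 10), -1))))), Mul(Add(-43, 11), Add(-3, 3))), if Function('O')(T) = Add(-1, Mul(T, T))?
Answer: 0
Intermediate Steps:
Function('O')(T) = Add(-1, Pow(T, 2))
Mul(Mul(Add(1901, 1304), Add(-4, Function('O')(Mul(Add(30, 10), Pow(Add(-22, 10), -1))))), Mul(Add(-43, 11), Add(-3, 3))) = Mul(Mul(Add(1901, 1304), Add(-4, Add(-1, Pow(Mul(Add(30, 10), Pow(Add(-22, 10), -1)), 2)))), Mul(Add(-43, 11), Add(-3, 3))) = Mul(Mul(3205, Add(-4, Add(-1, Pow(Mul(40, Pow(-12, -1)), 2)))), Mul(-32, 0)) = Mul(Mul(3205, Add(-4, Add(-1, Pow(Mul(40, Rational(-1, 12)), 2)))), 0) = Mul(Mul(3205, Add(-4, Add(-1, Pow(Rational(-10, 3), 2)))), 0) = Mul(Mul(3205, Add(-4, Add(-1, Rational(100, 9)))), 0) = Mul(Mul(3205, Add(-4, Rational(91, 9))), 0) = Mul(Mul(3205, Rational(55, 9)), 0) = Mul(Rational(176275, 9), 0) = 0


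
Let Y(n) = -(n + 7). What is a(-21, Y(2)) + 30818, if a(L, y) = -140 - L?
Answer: 30699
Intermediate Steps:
Y(n) = -7 - n (Y(n) = -(7 + n) = -7 - n)
a(-21, Y(2)) + 30818 = (-140 - 1*(-21)) + 30818 = (-140 + 21) + 30818 = -119 + 30818 = 30699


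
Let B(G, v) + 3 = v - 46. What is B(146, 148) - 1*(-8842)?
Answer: 8941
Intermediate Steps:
B(G, v) = -49 + v (B(G, v) = -3 + (v - 46) = -3 + (-46 + v) = -49 + v)
B(146, 148) - 1*(-8842) = (-49 + 148) - 1*(-8842) = 99 + 8842 = 8941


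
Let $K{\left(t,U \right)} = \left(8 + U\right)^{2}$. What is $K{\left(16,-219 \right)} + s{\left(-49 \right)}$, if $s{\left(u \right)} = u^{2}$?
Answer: $46922$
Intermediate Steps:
$K{\left(16,-219 \right)} + s{\left(-49 \right)} = \left(8 - 219\right)^{2} + \left(-49\right)^{2} = \left(-211\right)^{2} + 2401 = 44521 + 2401 = 46922$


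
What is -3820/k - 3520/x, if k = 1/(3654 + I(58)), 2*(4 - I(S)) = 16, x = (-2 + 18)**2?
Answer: -55772055/4 ≈ -1.3943e+7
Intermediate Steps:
x = 256 (x = 16**2 = 256)
I(S) = -4 (I(S) = 4 - 1/2*16 = 4 - 8 = -4)
k = 1/3650 (k = 1/(3654 - 4) = 1/3650 ≈ 0.00027397)
-3820/k - 3520/x = -3820/1/3650 - 3520/256 = -3820*3650 - 3520*1/256 = -13943000 - 55/4 = -55772055/4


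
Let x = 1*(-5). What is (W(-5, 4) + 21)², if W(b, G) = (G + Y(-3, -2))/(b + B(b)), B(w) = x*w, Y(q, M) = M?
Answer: 44521/100 ≈ 445.21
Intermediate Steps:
x = -5
B(w) = -5*w
W(b, G) = -(-2 + G)/(4*b) (W(b, G) = (G - 2)/(b - 5*b) = (-2 + G)/((-4*b)) = (-2 + G)*(-1/(4*b)) = -(-2 + G)/(4*b))
(W(-5, 4) + 21)² = ((¼)*(2 - 1*4)/(-5) + 21)² = ((¼)*(-⅕)*(2 - 4) + 21)² = ((¼)*(-⅕)*(-2) + 21)² = (⅒ + 21)² = (211/10)² = 44521/100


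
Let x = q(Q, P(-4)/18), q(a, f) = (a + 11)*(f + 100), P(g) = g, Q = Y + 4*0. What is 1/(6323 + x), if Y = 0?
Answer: 9/66785 ≈ 0.00013476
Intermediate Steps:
Q = 0 (Q = 0 + 4*0 = 0 + 0 = 0)
q(a, f) = (11 + a)*(100 + f)
x = 9878/9 (x = 1100 + 11*(-4/18) + 100*0 + 0*(-4/18) = 1100 + 11*(-4*1/18) + 0 + 0*(-4*1/18) = 1100 + 11*(-2/9) + 0 + 0*(-2/9) = 1100 - 22/9 + 0 + 0 = 9878/9 ≈ 1097.6)
1/(6323 + x) = 1/(6323 + 9878/9) = 1/(66785/9) = 9/66785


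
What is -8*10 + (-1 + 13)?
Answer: -68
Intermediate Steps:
-8*10 + (-1 + 13) = -80 + 12 = -68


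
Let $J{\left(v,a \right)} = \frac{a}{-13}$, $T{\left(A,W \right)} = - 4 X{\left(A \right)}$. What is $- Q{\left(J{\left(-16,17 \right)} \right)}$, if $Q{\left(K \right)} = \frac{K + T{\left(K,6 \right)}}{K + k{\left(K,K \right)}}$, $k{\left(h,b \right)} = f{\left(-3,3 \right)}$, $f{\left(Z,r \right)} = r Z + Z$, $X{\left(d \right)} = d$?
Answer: $\frac{51}{173} \approx 0.2948$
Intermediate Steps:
$T{\left(A,W \right)} = - 4 A$
$f{\left(Z,r \right)} = Z + Z r$ ($f{\left(Z,r \right)} = Z r + Z = Z + Z r$)
$k{\left(h,b \right)} = -12$ ($k{\left(h,b \right)} = - 3 \left(1 + 3\right) = \left(-3\right) 4 = -12$)
$J{\left(v,a \right)} = - \frac{a}{13}$ ($J{\left(v,a \right)} = a \left(- \frac{1}{13}\right) = - \frac{a}{13}$)
$Q{\left(K \right)} = - \frac{3 K}{-12 + K}$ ($Q{\left(K \right)} = \frac{K - 4 K}{K - 12} = \frac{\left(-3\right) K}{-12 + K} = - \frac{3 K}{-12 + K}$)
$- Q{\left(J{\left(-16,17 \right)} \right)} = - \frac{\left(-3\right) \left(\left(- \frac{1}{13}\right) 17\right)}{-12 - \frac{17}{13}} = - \frac{\left(-3\right) \left(-17\right)}{13 \left(-12 - \frac{17}{13}\right)} = - \frac{\left(-3\right) \left(-17\right)}{13 \left(- \frac{173}{13}\right)} = - \frac{\left(-3\right) \left(-17\right) \left(-13\right)}{13 \cdot 173} = \left(-1\right) \left(- \frac{51}{173}\right) = \frac{51}{173}$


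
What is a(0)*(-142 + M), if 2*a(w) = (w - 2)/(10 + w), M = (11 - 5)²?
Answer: 53/5 ≈ 10.600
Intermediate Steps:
M = 36 (M = 6² = 36)
a(w) = (-2 + w)/(2*(10 + w)) (a(w) = ((w - 2)/(10 + w))/2 = ((-2 + w)/(10 + w))/2 = (-2 + w)/(2*(10 + w)))
a(0)*(-142 + M) = ((-2 + 0)/(2*(10 + 0)))*(-142 + 36) = ((½)*(-2)/10)*(-106) = ((½)*(⅒)*(-2))*(-106) = -⅒*(-106) = 53/5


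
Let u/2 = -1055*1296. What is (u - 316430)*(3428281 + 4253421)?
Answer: -23436795984980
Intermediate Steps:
u = -2734560 (u = 2*(-1055*1296) = 2*(-1367280) = -2734560)
(u - 316430)*(3428281 + 4253421) = (-2734560 - 316430)*(3428281 + 4253421) = -3050990*7681702 = -23436795984980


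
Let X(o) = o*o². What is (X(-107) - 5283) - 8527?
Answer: -1238853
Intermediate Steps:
X(o) = o³
(X(-107) - 5283) - 8527 = ((-107)³ - 5283) - 8527 = (-1225043 - 5283) - 8527 = -1230326 - 8527 = -1238853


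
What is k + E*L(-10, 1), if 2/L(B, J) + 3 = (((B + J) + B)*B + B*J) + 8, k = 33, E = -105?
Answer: 1179/37 ≈ 31.865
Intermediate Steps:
L(B, J) = 2/(5 + B*J + B*(J + 2*B)) (L(B, J) = 2/(-3 + ((((B + J) + B)*B + B*J) + 8)) = 2/(-3 + (((J + 2*B)*B + B*J) + 8)) = 2/(-3 + ((B*(J + 2*B) + B*J) + 8)) = 2/(-3 + ((B*J + B*(J + 2*B)) + 8)) = 2/(-3 + (8 + B*J + B*(J + 2*B))) = 2/(5 + B*J + B*(J + 2*B)))
k + E*L(-10, 1) = 33 - 210/(5 + 2*(-10)**2 + 2*(-10)*1) = 33 - 210/(5 + 2*100 - 20) = 33 - 210/(5 + 200 - 20) = 33 - 210/185 = 33 - 105*2/185 = 33 - 42/37 = 1179/37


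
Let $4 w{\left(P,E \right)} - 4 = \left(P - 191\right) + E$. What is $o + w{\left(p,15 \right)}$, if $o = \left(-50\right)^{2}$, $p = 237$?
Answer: $\frac{10065}{4} \approx 2516.3$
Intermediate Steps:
$w{\left(P,E \right)} = - \frac{187}{4} + \frac{E}{4} + \frac{P}{4}$ ($w{\left(P,E \right)} = 1 + \frac{\left(P - 191\right) + E}{4} = 1 + \frac{\left(-191 + P\right) + E}{4} = 1 + \frac{-191 + E + P}{4} = 1 + \left(- \frac{191}{4} + \frac{E}{4} + \frac{P}{4}\right) = - \frac{187}{4} + \frac{E}{4} + \frac{P}{4}$)
$o = 2500$
$o + w{\left(p,15 \right)} = 2500 + \left(- \frac{187}{4} + \frac{1}{4} \cdot 15 + \frac{1}{4} \cdot 237\right) = 2500 + \left(- \frac{187}{4} + \frac{15}{4} + \frac{237}{4}\right) = 2500 + \frac{65}{4} = \frac{10065}{4}$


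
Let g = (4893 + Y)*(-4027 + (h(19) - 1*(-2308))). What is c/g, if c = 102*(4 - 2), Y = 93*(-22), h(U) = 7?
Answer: -17/406172 ≈ -4.1854e-5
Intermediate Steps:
Y = -2046
g = -4874064 (g = (4893 - 2046)*(-4027 + (7 - 1*(-2308))) = 2847*(-4027 + (7 + 2308)) = 2847*(-4027 + 2315) = 2847*(-1712) = -4874064)
c = 204 (c = 102*2 = 204)
c/g = 204/(-4874064) = 204*(-1/4874064) = -17/406172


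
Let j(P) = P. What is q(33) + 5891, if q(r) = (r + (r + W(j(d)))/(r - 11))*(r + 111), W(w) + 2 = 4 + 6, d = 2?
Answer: 120025/11 ≈ 10911.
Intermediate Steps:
W(w) = 8 (W(w) = -2 + (4 + 6) = -2 + 10 = 8)
q(r) = (111 + r)*(r + (8 + r)/(-11 + r)) (q(r) = (r + (r + 8)/(r - 11))*(r + 111) = (r + (8 + r)/(-11 + r))*(111 + r) = (111 + r)*(r + (8 + r)/(-11 + r)))
q(33) + 5891 = (888 + 33³ - 1102*33 + 101*33²)/(-11 + 33) + 5891 = (888 + 35937 - 36366 + 101*1089)/22 + 5891 = (888 + 35937 - 36366 + 109989)/22 + 5891 = (1/22)*110448 + 5891 = 55224/11 + 5891 = 120025/11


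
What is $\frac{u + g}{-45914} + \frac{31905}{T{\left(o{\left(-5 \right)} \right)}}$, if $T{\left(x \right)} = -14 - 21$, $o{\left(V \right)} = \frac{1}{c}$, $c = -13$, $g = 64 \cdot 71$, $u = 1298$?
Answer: $- \frac{146509064}{160699} \approx -911.7$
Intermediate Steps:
$g = 4544$
$o{\left(V \right)} = - \frac{1}{13}$ ($o{\left(V \right)} = \frac{1}{-13} = - \frac{1}{13}$)
$T{\left(x \right)} = -35$
$\frac{u + g}{-45914} + \frac{31905}{T{\left(o{\left(-5 \right)} \right)}} = \frac{1298 + 4544}{-45914} + \frac{31905}{-35} = 5842 \left(- \frac{1}{45914}\right) + 31905 \left(- \frac{1}{35}\right) = - \frac{2921}{22957} - \frac{6381}{7} = - \frac{146509064}{160699}$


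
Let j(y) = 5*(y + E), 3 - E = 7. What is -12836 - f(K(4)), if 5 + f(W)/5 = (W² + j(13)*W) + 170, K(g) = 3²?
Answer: -16091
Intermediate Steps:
E = -4 (E = 3 - 1*7 = 3 - 7 = -4)
j(y) = -20 + 5*y (j(y) = 5*(y - 4) = 5*(-4 + y) = -20 + 5*y)
K(g) = 9
f(W) = 825 + 5*W² + 225*W (f(W) = -25 + 5*((W² + (-20 + 5*13)*W) + 170) = -25 + 5*((W² + (-20 + 65)*W) + 170) = -25 + 5*((W² + 45*W) + 170) = -25 + 5*(170 + W² + 45*W) = -25 + (850 + 5*W² + 225*W) = 825 + 5*W² + 225*W)
-12836 - f(K(4)) = -12836 - (825 + 5*9² + 225*9) = -12836 - (825 + 5*81 + 2025) = -12836 - (825 + 405 + 2025) = -12836 - 1*3255 = -12836 - 3255 = -16091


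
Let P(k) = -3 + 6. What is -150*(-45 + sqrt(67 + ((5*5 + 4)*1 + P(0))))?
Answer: 6750 - 450*sqrt(11) ≈ 5257.5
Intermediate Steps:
P(k) = 3
-150*(-45 + sqrt(67 + ((5*5 + 4)*1 + P(0)))) = -150*(-45 + sqrt(67 + ((5*5 + 4)*1 + 3))) = -150*(-45 + sqrt(67 + ((25 + 4)*1 + 3))) = -150*(-45 + sqrt(67 + (29*1 + 3))) = -150*(-45 + sqrt(67 + (29 + 3))) = -150*(-45 + sqrt(67 + 32)) = -150*(-45 + sqrt(99)) = -150*(-45 + 3*sqrt(11)) = 6750 - 450*sqrt(11)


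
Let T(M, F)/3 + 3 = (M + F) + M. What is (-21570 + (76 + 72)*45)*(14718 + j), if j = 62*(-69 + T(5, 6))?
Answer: -191712780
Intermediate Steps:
T(M, F) = -9 + 3*F + 6*M (T(M, F) = -9 + 3*((M + F) + M) = -9 + 3*((F + M) + M) = -9 + 3*(F + 2*M) = -9 + (3*F + 6*M) = -9 + 3*F + 6*M)
j = -1860 (j = 62*(-69 + (-9 + 3*6 + 6*5)) = 62*(-69 + (-9 + 18 + 30)) = 62*(-69 + 39) = 62*(-30) = -1860)
(-21570 + (76 + 72)*45)*(14718 + j) = (-21570 + (76 + 72)*45)*(14718 - 1860) = (-21570 + 148*45)*12858 = (-21570 + 6660)*12858 = -14910*12858 = -191712780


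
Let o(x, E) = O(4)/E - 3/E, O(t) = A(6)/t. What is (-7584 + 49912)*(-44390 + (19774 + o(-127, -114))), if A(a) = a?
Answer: -19796964330/19 ≈ -1.0419e+9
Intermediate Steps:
O(t) = 6/t
o(x, E) = -3/(2*E) (o(x, E) = (6/4)/E - 3/E = (6*(¼))/E - 3/E = 3/(2*E) - 3/E = -3/(2*E))
(-7584 + 49912)*(-44390 + (19774 + o(-127, -114))) = (-7584 + 49912)*(-44390 + (19774 - 3/2/(-114))) = 42328*(-44390 + (19774 - 3/2*(-1/114))) = 42328*(-44390 + (19774 + 1/76)) = 42328*(-44390 + 1502825/76) = 42328*(-1870815/76) = -19796964330/19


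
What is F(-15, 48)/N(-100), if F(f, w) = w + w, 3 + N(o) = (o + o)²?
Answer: 96/39997 ≈ 0.0024002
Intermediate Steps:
N(o) = -3 + 4*o² (N(o) = -3 + (o + o)² = -3 + (2*o)² = -3 + 4*o²)
F(f, w) = 2*w
F(-15, 48)/N(-100) = (2*48)/(-3 + 4*(-100)²) = 96/(-3 + 4*10000) = 96/(-3 + 40000) = 96/39997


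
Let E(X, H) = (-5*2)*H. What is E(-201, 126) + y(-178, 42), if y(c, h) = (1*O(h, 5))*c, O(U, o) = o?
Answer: -2150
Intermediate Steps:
E(X, H) = -10*H
y(c, h) = 5*c (y(c, h) = (1*5)*c = 5*c)
E(-201, 126) + y(-178, 42) = -10*126 + 5*(-178) = -1260 - 890 = -2150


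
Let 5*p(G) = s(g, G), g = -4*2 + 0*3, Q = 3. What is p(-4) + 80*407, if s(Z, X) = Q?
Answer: 162803/5 ≈ 32561.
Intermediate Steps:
g = -8 (g = -8 + 0 = -8)
s(Z, X) = 3
p(G) = ⅗ (p(G) = (⅕)*3 = ⅗)
p(-4) + 80*407 = ⅗ + 80*407 = ⅗ + 32560 = 162803/5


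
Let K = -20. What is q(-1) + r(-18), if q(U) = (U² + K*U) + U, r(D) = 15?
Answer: 35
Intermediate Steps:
q(U) = U² - 19*U (q(U) = (U² - 20*U) + U = U² - 19*U)
q(-1) + r(-18) = -(-19 - 1) + 15 = -1*(-20) + 15 = 20 + 15 = 35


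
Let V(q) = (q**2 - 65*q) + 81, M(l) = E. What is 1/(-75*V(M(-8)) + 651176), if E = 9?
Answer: 1/682901 ≈ 1.4643e-6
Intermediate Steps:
M(l) = 9
V(q) = 81 + q**2 - 65*q
1/(-75*V(M(-8)) + 651176) = 1/(-75*(81 + 9**2 - 65*9) + 651176) = 1/(-75*(81 + 81 - 585) + 651176) = 1/(-75*(-423) + 651176) = 1/(31725 + 651176) = 1/682901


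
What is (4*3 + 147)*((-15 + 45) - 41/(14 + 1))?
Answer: 21677/5 ≈ 4335.4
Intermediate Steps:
(4*3 + 147)*((-15 + 45) - 41/(14 + 1)) = (12 + 147)*(30 - 41/15) = 159*(30 - 41*1/15) = 159*(30 - 41/15) = 159*(409/15) = 21677/5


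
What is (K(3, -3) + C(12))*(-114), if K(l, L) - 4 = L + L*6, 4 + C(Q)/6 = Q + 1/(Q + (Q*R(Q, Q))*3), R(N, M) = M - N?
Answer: -3591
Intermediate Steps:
C(Q) = -24 + 6*Q + 6/Q (C(Q) = -24 + 6*(Q + 1/(Q + (Q*(Q - Q))*3)) = -24 + 6*(Q + 1/(Q + (Q*0)*3)) = -24 + 6*(Q + 1/(Q + 0*3)) = -24 + 6*(Q + 1/(Q + 0)) = -24 + 6*(Q + 1/Q) = -24 + (6*Q + 6/Q) = -24 + 6*Q + 6/Q)
K(l, L) = 4 + 7*L (K(l, L) = 4 + (L + L*6) = 4 + (L + 6*L) = 4 + 7*L)
(K(3, -3) + C(12))*(-114) = ((4 + 7*(-3)) + (-24 + 6*12 + 6/12))*(-114) = ((4 - 21) + (-24 + 72 + 6*(1/12)))*(-114) = (-17 + (-24 + 72 + ½))*(-114) = (-17 + 97/2)*(-114) = (63/2)*(-114) = -3591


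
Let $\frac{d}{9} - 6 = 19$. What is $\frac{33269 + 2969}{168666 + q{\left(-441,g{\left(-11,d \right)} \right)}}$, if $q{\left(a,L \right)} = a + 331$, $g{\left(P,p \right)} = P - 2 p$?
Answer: $\frac{18119}{84278} \approx 0.21499$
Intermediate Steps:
$d = 225$ ($d = 54 + 9 \cdot 19 = 54 + 171 = 225$)
$q{\left(a,L \right)} = 331 + a$
$\frac{33269 + 2969}{168666 + q{\left(-441,g{\left(-11,d \right)} \right)}} = \frac{33269 + 2969}{168666 + \left(331 - 441\right)} = \frac{36238}{168666 - 110} = \frac{36238}{168556} = 36238 \cdot \frac{1}{168556} = \frac{18119}{84278}$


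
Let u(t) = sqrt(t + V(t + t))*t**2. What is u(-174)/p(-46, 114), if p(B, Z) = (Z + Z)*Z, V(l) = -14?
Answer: 841*I*sqrt(47)/361 ≈ 15.971*I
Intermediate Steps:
p(B, Z) = 2*Z**2 (p(B, Z) = (2*Z)*Z = 2*Z**2)
u(t) = t**2*sqrt(-14 + t) (u(t) = sqrt(t - 14)*t**2 = sqrt(-14 + t)*t**2 = t**2*sqrt(-14 + t))
u(-174)/p(-46, 114) = ((-174)**2*sqrt(-14 - 174))/((2*114**2)) = (30276*sqrt(-188))/((2*12996)) = (30276*(2*I*sqrt(47)))/25992 = (60552*I*sqrt(47))*(1/25992) = 841*I*sqrt(47)/361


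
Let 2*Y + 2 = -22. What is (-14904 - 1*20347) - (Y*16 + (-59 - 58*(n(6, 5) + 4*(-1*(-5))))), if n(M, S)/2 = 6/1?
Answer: -33144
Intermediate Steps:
Y = -12 (Y = -1 + (1/2)*(-22) = -1 - 11 = -12)
n(M, S) = 12 (n(M, S) = 2*(6/1) = 2*(6*1) = 2*6 = 12)
(-14904 - 1*20347) - (Y*16 + (-59 - 58*(n(6, 5) + 4*(-1*(-5))))) = (-14904 - 1*20347) - (-12*16 + (-59 - 58*(12 + 4*(-1*(-5))))) = (-14904 - 20347) - (-192 + (-59 - 58*(12 + 4*5))) = -35251 - (-192 + (-59 - 58*(12 + 20))) = -35251 - (-192 + (-59 - 58*32)) = -35251 - (-192 + (-59 - 1856)) = -35251 - (-192 - 1915) = -35251 - 1*(-2107) = -35251 + 2107 = -33144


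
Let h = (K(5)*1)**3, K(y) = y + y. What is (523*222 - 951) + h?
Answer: 116155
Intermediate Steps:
K(y) = 2*y
h = 1000 (h = ((2*5)*1)**3 = (10*1)**3 = 10**3 = 1000)
(523*222 - 951) + h = (523*222 - 951) + 1000 = (116106 - 951) + 1000 = 115155 + 1000 = 116155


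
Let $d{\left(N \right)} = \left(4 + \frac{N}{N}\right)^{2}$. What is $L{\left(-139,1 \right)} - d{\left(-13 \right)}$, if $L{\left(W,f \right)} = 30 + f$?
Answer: $6$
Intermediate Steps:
$d{\left(N \right)} = 25$ ($d{\left(N \right)} = \left(4 + 1\right)^{2} = 5^{2} = 25$)
$L{\left(-139,1 \right)} - d{\left(-13 \right)} = \left(30 + 1\right) - 25 = 31 - 25 = 6$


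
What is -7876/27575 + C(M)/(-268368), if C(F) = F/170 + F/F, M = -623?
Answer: -23954052739/83869472800 ≈ -0.28561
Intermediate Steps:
C(F) = 1 + F/170 (C(F) = F*(1/170) + 1 = F/170 + 1 = 1 + F/170)
-7876/27575 + C(M)/(-268368) = -7876/27575 + (1 + (1/170)*(-623))/(-268368) = -7876*1/27575 + (1 - 623/170)*(-1/268368) = -7876/27575 - 453/170*(-1/268368) = -7876/27575 + 151/15207520 = -23954052739/83869472800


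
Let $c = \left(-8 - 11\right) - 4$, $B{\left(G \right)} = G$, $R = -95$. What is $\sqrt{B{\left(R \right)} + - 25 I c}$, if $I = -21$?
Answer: $i \sqrt{12170} \approx 110.32 i$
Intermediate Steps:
$c = -23$ ($c = -19 - 4 = -23$)
$\sqrt{B{\left(R \right)} + - 25 I c} = \sqrt{-95 + \left(-25\right) \left(-21\right) \left(-23\right)} = \sqrt{-95 + 525 \left(-23\right)} = \sqrt{-95 - 12075} = \sqrt{-12170} = i \sqrt{12170}$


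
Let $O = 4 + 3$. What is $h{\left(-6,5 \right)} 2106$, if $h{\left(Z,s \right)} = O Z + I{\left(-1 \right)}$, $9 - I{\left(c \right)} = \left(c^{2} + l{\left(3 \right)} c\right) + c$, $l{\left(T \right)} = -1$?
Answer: $-71604$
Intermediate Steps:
$O = 7$
$I{\left(c \right)} = 9 - c^{2}$ ($I{\left(c \right)} = 9 - \left(\left(c^{2} - c\right) + c\right) = 9 - c^{2}$)
$h{\left(Z,s \right)} = 8 + 7 Z$ ($h{\left(Z,s \right)} = 7 Z + \left(9 - \left(-1\right)^{2}\right) = 7 Z + \left(9 - 1\right) = 7 Z + 8 = 8 + 7 Z$)
$h{\left(-6,5 \right)} 2106 = \left(8 + 7 \left(-6\right)\right) 2106 = \left(8 - 42\right) 2106 = \left(-34\right) 2106 = -71604$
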